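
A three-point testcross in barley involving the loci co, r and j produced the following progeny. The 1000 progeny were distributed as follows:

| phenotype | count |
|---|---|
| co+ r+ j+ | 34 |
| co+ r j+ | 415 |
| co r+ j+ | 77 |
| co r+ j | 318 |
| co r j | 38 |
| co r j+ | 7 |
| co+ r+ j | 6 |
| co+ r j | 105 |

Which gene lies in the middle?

The two most frequent reciprocal classes, co+ r j+ and co r+ j, are the parental types, so the F1 was co+ r j+ / co r+ j.
The two rarest classes, co r j+ and co+ r+ j, are the double crossovers. Comparing them with the parentals, only the co allele has switched, so co is the middle locus and the order is j – co – r.

co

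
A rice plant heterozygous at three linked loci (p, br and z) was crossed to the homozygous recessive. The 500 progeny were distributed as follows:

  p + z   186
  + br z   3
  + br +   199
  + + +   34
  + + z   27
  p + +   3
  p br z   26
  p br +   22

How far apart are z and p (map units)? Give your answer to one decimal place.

11.0 map units

The two most frequent reciprocal classes, + br + and p + z, are the parental types, so the F1 was + br + / p + z.
The two rarest classes, + br z and p + +, are the double crossovers. Comparing them with the parentals, only the z allele has switched, so z is the middle locus and the order is p – z – br.
Crossovers in the p–z interval produce the single-crossover classes p br + and + + z (22 + 27 = 49) plus the double crossovers (6).
RF(p–z) = (49 + 6) / 500 = 55/500 = 0.1100 → 11.0 map units.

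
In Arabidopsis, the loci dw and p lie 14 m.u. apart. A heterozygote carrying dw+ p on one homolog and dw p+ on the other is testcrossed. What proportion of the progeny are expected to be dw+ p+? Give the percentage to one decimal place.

7.0%

A map distance of 14 m.u. corresponds to a recombination frequency of 0.140.
The F1 is dw+ p / dw p+, so dw+ p+ is a recombinant gamete class with expected frequency r/2 = 0.140/2 = 0.0700.
That is 0.0700 = 7.0% of the progeny.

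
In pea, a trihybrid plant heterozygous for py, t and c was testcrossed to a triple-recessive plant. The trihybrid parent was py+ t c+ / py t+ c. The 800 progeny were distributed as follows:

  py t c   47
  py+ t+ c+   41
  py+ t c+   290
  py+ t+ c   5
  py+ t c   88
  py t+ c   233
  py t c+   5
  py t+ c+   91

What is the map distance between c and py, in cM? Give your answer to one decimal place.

The two rarest classes, py t c+ and py+ t+ c, are the double crossovers. Comparing them with the parentals, only the py allele has switched, so py is the middle locus and the order is c – py – t.
Crossovers in the c–py interval produce the single-crossover classes py+ t c and py t+ c+ (88 + 91 = 179) plus the double crossovers (10).
RF(c–py) = (179 + 10) / 800 = 189/800 = 0.2362 → 23.6 cM.

23.6 cM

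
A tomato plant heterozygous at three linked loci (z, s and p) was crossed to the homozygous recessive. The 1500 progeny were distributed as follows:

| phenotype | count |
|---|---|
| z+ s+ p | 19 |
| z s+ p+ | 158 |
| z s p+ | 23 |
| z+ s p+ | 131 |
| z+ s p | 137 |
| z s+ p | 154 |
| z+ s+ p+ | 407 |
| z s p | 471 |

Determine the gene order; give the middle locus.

p

The two most frequent reciprocal classes, z+ s+ p+ and z s p, are the parental types, so the F1 was z+ s+ p+ / z s p.
The two rarest classes, z+ s+ p and z s p+, are the double crossovers. Comparing them with the parentals, only the p allele has switched, so p is the middle locus and the order is z – p – s.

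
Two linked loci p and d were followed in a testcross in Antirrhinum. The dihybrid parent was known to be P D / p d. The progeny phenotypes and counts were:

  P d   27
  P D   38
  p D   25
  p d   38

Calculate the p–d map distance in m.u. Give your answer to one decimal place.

The recombinant classes are P d and p D: 27 + 25 = 52.
Recombination frequency = 52/128 = 0.4062 ≈ 40.6%, i.e. 40.6 m.u.

40.6 m.u.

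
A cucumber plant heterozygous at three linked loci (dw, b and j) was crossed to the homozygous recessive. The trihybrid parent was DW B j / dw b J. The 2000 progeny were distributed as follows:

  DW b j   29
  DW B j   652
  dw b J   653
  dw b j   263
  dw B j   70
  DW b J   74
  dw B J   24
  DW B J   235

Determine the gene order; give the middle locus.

The two rarest classes, DW b j and dw B J, are the double crossovers. Comparing them with the parentals, only the b allele has switched, so b is the middle locus and the order is j – b – dw.

b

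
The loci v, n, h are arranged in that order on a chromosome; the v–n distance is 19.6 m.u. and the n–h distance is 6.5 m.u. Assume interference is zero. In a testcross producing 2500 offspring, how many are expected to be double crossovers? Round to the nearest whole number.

32

Map distances give recombination frequencies of 0.196 and 0.065 for the two intervals.
With no interference, expected double-crossover frequency = 0.196 × 0.065 = 0.01274.
Expected number = 0.01274 × 2500 = 31.85 ≈ 32.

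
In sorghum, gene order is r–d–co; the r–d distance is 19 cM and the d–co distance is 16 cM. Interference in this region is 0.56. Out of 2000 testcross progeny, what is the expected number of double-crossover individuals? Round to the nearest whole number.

Map distances give recombination frequencies of 0.190 and 0.160 for the two intervals.
With interference 0.56 (so coincidence = 0.44), expected double-crossover frequency = 0.190 × 0.160 × 0.44 = 0.01338.
Expected number = 0.01338 × 2000 = 26.75 ≈ 27.

27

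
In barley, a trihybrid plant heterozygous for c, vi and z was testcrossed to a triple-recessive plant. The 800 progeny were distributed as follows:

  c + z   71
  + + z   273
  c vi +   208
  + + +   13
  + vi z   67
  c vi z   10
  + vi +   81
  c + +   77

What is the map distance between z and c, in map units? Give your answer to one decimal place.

The two most frequent reciprocal classes, c vi + and + + z, are the parental types, so the F1 was c vi + / + + z.
The two rarest classes, c vi z and + + +, are the double crossovers. Comparing them with the parentals, only the z allele has switched, so z is the middle locus and the order is vi – z – c.
Crossovers in the z–c interval produce the single-crossover classes + vi + and c + z (81 + 71 = 152) plus the double crossovers (23).
RF(z–c) = (152 + 23) / 800 = 175/800 = 0.2188 → 21.9 map units.

21.9 map units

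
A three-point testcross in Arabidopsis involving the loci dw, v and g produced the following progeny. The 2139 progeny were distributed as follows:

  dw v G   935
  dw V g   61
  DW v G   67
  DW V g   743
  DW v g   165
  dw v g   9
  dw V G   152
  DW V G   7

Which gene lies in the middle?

g

The two most frequent reciprocal classes, DW V g and dw v G, are the parental types, so the F1 was DW V g / dw v G.
The two rarest classes, DW V G and dw v g, are the double crossovers. Comparing them with the parentals, only the g allele has switched, so g is the middle locus and the order is dw – g – v.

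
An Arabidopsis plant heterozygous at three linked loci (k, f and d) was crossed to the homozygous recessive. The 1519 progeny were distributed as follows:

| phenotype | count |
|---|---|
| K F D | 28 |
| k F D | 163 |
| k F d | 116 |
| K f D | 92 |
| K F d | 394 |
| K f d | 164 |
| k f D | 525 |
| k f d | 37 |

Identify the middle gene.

d

The two most frequent reciprocal classes, k f D and K F d, are the parental types, so the F1 was k f D / K F d.
The two rarest classes, k f d and K F D, are the double crossovers. Comparing them with the parentals, only the d allele has switched, so d is the middle locus and the order is f – d – k.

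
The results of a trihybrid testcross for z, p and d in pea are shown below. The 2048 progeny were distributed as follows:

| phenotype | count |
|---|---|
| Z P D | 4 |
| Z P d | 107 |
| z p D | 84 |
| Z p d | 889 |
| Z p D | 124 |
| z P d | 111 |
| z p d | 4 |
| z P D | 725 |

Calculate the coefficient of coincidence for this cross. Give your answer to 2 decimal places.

The two most frequent reciprocal classes, Z p d and z P D, are the parental types, so the F1 was Z p d / z P D.
The two rarest classes, z p d and Z P D, are the double crossovers. Comparing them with the parentals, only the z allele has switched, so z is the middle locus and the order is d – z – p.
d–z: (235 + 8)/2048 = 0.1187; z–p: (191 + 8)/2048 = 0.0972.
Expected DCO frequency = 0.1187 × 0.0972 ≈ 0.01154; observed = 8/2048 ≈ 0.00391.
Coefficient of coincidence = 0.00391/0.01154 ≈ 0.34.

0.34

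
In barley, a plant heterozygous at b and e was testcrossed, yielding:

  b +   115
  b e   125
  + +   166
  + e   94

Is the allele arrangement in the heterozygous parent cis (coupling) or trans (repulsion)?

The two most frequent classes are + + (166) and b e (125); these are the parental (non-recombinant) types.
So the F1 carried + + on one chromosome and b e on the other — the recessive alleles are on the same chromosome (cis / coupling).

cis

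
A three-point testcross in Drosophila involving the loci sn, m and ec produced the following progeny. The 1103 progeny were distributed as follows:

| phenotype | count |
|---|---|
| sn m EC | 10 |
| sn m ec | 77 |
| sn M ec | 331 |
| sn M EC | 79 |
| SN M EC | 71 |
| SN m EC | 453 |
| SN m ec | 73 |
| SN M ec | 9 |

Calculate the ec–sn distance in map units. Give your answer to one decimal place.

The two most frequent reciprocal classes, sn M ec and SN m EC, are the parental types, so the F1 was sn M ec / SN m EC.
The two rarest classes, SN M ec and sn m EC, are the double crossovers. Comparing them with the parentals, only the sn allele has switched, so sn is the middle locus and the order is m – sn – ec.
Crossovers in the sn–ec interval produce the single-crossover classes sn M EC and SN m ec (79 + 73 = 152) plus the double crossovers (19).
RF(sn–ec) = (152 + 19) / 1103 = 171/1103 = 0.1550 → 15.5 map units.

15.5 map units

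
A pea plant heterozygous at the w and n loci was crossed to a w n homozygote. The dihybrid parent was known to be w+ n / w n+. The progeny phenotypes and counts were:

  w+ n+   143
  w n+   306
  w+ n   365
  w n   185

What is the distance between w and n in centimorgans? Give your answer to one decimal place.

32.8 centimorgans

The recombinant classes are w+ n+ and w n: 143 + 185 = 328.
Recombination frequency = 328/999 = 0.3283 ≈ 32.8%, i.e. 32.8 centimorgans.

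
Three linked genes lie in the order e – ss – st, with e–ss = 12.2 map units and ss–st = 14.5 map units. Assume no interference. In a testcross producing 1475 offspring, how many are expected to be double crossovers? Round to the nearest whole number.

26

Map distances give recombination frequencies of 0.122 and 0.145 for the two intervals.
With no interference, expected double-crossover frequency = 0.122 × 0.145 = 0.01769.
Expected number = 0.01769 × 1475 = 26.09 ≈ 26.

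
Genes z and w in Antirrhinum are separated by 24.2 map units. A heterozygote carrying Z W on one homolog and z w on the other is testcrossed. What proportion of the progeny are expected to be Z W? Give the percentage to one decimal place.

A map distance of 24.2 map units corresponds to a recombination frequency of 0.242.
The F1 is Z W / z w, so Z W is a parental gamete class with expected frequency (1 − r)/2 = 0.758/2 = 0.3790.
That is 0.3790 = 37.9% of the progeny.

37.9%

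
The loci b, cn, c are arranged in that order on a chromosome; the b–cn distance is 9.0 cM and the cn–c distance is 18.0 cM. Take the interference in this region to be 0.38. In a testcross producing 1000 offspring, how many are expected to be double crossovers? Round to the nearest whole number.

Map distances give recombination frequencies of 0.090 and 0.180 for the two intervals.
With interference 0.38 (so coincidence = 0.62), expected double-crossover frequency = 0.090 × 0.180 × 0.62 = 0.01004.
Expected number = 0.01004 × 1000 = 10.04 ≈ 10.

10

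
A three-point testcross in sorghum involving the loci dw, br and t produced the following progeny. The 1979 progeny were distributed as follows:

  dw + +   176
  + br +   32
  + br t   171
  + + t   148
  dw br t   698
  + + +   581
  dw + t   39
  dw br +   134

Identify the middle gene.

br

The two most frequent reciprocal classes, dw br t and + + +, are the parental types, so the F1 was dw br t / + + +.
The two rarest classes, dw + t and + br +, are the double crossovers. Comparing them with the parentals, only the br allele has switched, so br is the middle locus and the order is dw – br – t.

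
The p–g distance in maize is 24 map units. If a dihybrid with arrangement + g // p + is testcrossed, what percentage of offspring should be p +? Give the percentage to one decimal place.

38.0%

A map distance of 24 map units corresponds to a recombination frequency of 0.240.
The F1 is + g / p +, so p + is a parental gamete class with expected frequency (1 − r)/2 = 0.760/2 = 0.3800.
That is 0.3800 = 38.0% of the progeny.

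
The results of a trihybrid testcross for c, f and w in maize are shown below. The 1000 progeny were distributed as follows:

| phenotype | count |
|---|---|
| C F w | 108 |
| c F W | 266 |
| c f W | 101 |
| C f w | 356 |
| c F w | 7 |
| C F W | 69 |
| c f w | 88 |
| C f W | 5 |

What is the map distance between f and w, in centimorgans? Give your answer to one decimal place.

22.1 centimorgans

The two most frequent reciprocal classes, C f w and c F W, are the parental types, so the F1 was C f w / c F W.
The two rarest classes, C f W and c F w, are the double crossovers. Comparing them with the parentals, only the w allele has switched, so w is the middle locus and the order is f – w – c.
Crossovers in the f–w interval produce the single-crossover classes C F w and c f W (108 + 101 = 209) plus the double crossovers (12).
RF(f–w) = (209 + 12) / 1000 = 221/1000 = 0.2210 → 22.1 centimorgans.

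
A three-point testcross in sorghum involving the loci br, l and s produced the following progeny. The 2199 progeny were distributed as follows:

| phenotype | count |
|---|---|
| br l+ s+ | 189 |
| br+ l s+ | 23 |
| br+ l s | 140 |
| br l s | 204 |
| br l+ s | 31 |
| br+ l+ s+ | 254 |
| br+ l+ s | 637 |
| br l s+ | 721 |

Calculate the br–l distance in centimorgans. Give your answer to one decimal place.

The two most frequent reciprocal classes, br+ l+ s and br l s+, are the parental types, so the F1 was br+ l+ s / br l s+.
The two rarest classes, br l+ s and br+ l s+, are the double crossovers. Comparing them with the parentals, only the br allele has switched, so br is the middle locus and the order is l – br – s.
Crossovers in the l–br interval produce the single-crossover classes br+ l s and br l+ s+ (140 + 189 = 329) plus the double crossovers (54).
RF(l–br) = (329 + 54) / 2199 = 383/2199 = 0.1742 → 17.4 centimorgans.

17.4 centimorgans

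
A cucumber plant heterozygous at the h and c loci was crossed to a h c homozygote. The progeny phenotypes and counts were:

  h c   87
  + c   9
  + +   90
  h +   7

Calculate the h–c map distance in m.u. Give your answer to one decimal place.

8.3 m.u.

The two most frequent classes, + + (90) and h c (87), are the parental types, so the F1 was + + / h c.
The recombinant classes are + c and h +: 9 + 7 = 16.
Recombination frequency = 16/193 = 0.0829 ≈ 8.3%, i.e. 8.3 m.u.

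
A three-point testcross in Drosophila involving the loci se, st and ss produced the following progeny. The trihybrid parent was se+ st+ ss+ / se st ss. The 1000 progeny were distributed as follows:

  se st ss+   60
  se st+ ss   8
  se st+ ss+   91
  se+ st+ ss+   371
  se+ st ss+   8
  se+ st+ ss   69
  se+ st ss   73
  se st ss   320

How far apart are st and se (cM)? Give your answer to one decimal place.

18.0 cM

The two rarest classes, se+ st ss+ and se st+ ss, are the double crossovers. Comparing them with the parentals, only the st allele has switched, so st is the middle locus and the order is se – st – ss.
Crossovers in the se–st interval produce the single-crossover classes se st+ ss+ and se+ st ss (91 + 73 = 164) plus the double crossovers (16).
RF(se–st) = (164 + 16) / 1000 = 180/1000 = 0.1800 → 18.0 cM.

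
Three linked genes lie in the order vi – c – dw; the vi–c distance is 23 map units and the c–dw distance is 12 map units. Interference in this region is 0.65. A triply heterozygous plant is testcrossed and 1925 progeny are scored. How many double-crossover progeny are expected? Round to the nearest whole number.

19

Map distances give recombination frequencies of 0.230 and 0.120 for the two intervals.
With interference 0.65 (so coincidence = 0.35), expected double-crossover frequency = 0.230 × 0.120 × 0.35 = 0.00966.
Expected number = 0.00966 × 1925 = 18.60 ≈ 19.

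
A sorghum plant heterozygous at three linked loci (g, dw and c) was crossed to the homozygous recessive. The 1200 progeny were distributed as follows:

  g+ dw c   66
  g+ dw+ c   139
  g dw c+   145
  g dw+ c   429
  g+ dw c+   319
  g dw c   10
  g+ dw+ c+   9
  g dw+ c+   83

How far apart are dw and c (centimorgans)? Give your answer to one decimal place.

14.0 centimorgans

The two most frequent reciprocal classes, g+ dw c+ and g dw+ c, are the parental types, so the F1 was g+ dw c+ / g dw+ c.
The two rarest classes, g+ dw+ c+ and g dw c, are the double crossovers. Comparing them with the parentals, only the dw allele has switched, so dw is the middle locus and the order is g – dw – c.
Crossovers in the dw–c interval produce the single-crossover classes g+ dw c and g dw+ c+ (66 + 83 = 149) plus the double crossovers (19).
RF(dw–c) = (149 + 19) / 1200 = 168/1200 = 0.1400 → 14.0 centimorgans.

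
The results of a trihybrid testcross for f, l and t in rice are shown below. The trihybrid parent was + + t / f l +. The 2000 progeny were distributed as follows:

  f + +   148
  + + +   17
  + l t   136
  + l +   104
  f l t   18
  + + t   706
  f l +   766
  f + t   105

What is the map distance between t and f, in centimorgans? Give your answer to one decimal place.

The two rarest classes, + + + and f l t, are the double crossovers. Comparing them with the parentals, only the t allele has switched, so t is the middle locus and the order is f – t – l.
Crossovers in the f–t interval produce the single-crossover classes f + t and + l + (105 + 104 = 209) plus the double crossovers (35).
RF(f–t) = (209 + 35) / 2000 = 244/2000 = 0.1220 → 12.2 centimorgans.

12.2 centimorgans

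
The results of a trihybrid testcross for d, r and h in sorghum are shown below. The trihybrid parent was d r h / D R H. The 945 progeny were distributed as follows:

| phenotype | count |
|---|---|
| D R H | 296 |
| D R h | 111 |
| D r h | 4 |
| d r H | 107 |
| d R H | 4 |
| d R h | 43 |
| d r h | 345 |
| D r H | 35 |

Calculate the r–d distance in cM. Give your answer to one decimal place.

The two rarest classes, D r h and d R H, are the double crossovers. Comparing them with the parentals, only the d allele has switched, so d is the middle locus and the order is h – d – r.
Crossovers in the d–r interval produce the single-crossover classes d R h and D r H (43 + 35 = 78) plus the double crossovers (8).
RF(d–r) = (78 + 8) / 945 = 86/945 = 0.0910 → 9.1 cM.

9.1 cM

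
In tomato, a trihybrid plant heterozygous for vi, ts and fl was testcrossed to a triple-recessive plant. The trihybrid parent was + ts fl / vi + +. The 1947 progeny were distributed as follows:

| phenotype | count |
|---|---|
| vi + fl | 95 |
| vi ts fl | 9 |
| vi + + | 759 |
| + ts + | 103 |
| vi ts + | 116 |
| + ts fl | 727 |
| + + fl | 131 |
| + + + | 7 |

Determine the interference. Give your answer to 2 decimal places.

The two rarest classes, vi ts fl and + + +, are the double crossovers. Comparing them with the parentals, only the vi allele has switched, so vi is the middle locus and the order is ts – vi – fl.
ts–vi: (247 + 16)/1947 = 0.1351; vi–fl: (198 + 16)/1947 = 0.1099.
Expected DCO frequency = 0.1351 × 0.1099 ≈ 0.01485; observed = 16/1947 ≈ 0.00822.
Coefficient of coincidence = 0.00822/0.01485 ≈ 0.55; interference = 1 − 0.55 = 0.45.

0.45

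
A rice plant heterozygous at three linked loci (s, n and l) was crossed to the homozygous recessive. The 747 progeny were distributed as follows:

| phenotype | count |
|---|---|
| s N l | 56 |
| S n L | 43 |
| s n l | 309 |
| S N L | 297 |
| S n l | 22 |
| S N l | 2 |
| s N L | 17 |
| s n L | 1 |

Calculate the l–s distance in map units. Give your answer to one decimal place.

The two most frequent reciprocal classes, s n l and S N L, are the parental types, so the F1 was s n l / S N L.
The two rarest classes, s n L and S N l, are the double crossovers. Comparing them with the parentals, only the l allele has switched, so l is the middle locus and the order is n – l – s.
Crossovers in the l–s interval produce the single-crossover classes S n l and s N L (22 + 17 = 39) plus the double crossovers (3).
RF(l–s) = (39 + 3) / 747 = 42/747 = 0.0562 → 5.6 map units.

5.6 map units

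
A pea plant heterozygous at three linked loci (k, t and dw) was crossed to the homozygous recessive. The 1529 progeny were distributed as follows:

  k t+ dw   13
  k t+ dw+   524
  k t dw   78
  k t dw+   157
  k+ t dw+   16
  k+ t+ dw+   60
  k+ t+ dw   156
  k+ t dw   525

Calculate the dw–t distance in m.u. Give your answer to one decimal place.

The two most frequent reciprocal classes, k+ t dw and k t+ dw+, are the parental types, so the F1 was k+ t dw / k t+ dw+.
The two rarest classes, k+ t dw+ and k t+ dw, are the double crossovers. Comparing them with the parentals, only the dw allele has switched, so dw is the middle locus and the order is k – dw – t.
Crossovers in the dw–t interval produce the single-crossover classes k+ t+ dw and k t dw+ (156 + 157 = 313) plus the double crossovers (29).
RF(dw–t) = (313 + 29) / 1529 = 342/1529 = 0.2237 → 22.4 m.u.

22.4 m.u.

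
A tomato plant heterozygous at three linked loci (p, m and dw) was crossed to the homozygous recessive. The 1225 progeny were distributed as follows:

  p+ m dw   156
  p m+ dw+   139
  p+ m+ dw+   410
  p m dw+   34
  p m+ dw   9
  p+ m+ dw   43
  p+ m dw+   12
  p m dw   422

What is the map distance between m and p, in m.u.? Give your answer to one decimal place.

The two most frequent reciprocal classes, p m dw and p+ m+ dw+, are the parental types, so the F1 was p m dw / p+ m+ dw+.
The two rarest classes, p m+ dw and p+ m dw+, are the double crossovers. Comparing them with the parentals, only the m allele has switched, so m is the middle locus and the order is p – m – dw.
Crossovers in the p–m interval produce the single-crossover classes p+ m dw and p m+ dw+ (156 + 139 = 295) plus the double crossovers (21).
RF(p–m) = (295 + 21) / 1225 = 316/1225 = 0.2580 → 25.8 m.u.

25.8 m.u.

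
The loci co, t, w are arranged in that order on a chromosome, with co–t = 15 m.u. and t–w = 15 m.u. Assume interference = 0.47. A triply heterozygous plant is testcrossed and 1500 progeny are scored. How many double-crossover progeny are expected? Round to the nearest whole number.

18

Map distances give recombination frequencies of 0.150 and 0.150 for the two intervals.
With interference 0.47 (so coincidence = 0.53), expected double-crossover frequency = 0.150 × 0.150 × 0.53 = 0.01192.
Expected number = 0.01192 × 1500 = 17.89 ≈ 18.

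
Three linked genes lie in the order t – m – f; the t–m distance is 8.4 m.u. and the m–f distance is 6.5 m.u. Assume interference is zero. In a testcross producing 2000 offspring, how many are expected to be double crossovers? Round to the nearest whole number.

Map distances give recombination frequencies of 0.084 and 0.065 for the two intervals.
With no interference, expected double-crossover frequency = 0.084 × 0.065 = 0.00546.
Expected number = 0.00546 × 2000 = 10.92 ≈ 11.

11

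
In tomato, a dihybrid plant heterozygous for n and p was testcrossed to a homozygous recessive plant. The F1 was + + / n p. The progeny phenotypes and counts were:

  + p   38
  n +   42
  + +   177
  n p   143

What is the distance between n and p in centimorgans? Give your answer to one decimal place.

20.0 centimorgans

The recombinant classes are + p and n +: 38 + 42 = 80.
Recombination frequency = 80/400 = 0.2000 ≈ 20.0%, i.e. 20.0 centimorgans.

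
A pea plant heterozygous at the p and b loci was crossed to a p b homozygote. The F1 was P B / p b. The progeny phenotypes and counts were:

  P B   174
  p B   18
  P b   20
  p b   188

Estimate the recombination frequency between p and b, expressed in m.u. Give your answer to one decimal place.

9.5 m.u.

The recombinant classes are P b and p B: 20 + 18 = 38.
Recombination frequency = 38/400 = 0.0950 ≈ 9.5%, i.e. 9.5 m.u.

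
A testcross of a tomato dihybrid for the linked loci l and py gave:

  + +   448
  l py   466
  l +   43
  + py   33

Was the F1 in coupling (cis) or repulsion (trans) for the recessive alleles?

cis

The two most frequent classes are + + (448) and l py (466); these are the parental (non-recombinant) types.
So the F1 carried + + on one chromosome and l py on the other — the recessive alleles are on the same chromosome (cis / coupling).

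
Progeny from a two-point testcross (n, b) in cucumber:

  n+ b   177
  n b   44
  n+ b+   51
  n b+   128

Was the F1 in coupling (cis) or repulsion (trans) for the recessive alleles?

The two most frequent classes are n+ b (177) and n b+ (128); these are the parental (non-recombinant) types.
So the F1 carried n+ b on one chromosome and n b+ on the other — the recessive alleles are on opposite chromosomes (trans / repulsion).

trans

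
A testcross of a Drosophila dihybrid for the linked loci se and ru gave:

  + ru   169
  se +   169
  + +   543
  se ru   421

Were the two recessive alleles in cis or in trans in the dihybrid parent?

cis

The two most frequent classes are + + (543) and se ru (421); these are the parental (non-recombinant) types.
So the F1 carried + + on one chromosome and se ru on the other — the recessive alleles are on the same chromosome (cis / coupling).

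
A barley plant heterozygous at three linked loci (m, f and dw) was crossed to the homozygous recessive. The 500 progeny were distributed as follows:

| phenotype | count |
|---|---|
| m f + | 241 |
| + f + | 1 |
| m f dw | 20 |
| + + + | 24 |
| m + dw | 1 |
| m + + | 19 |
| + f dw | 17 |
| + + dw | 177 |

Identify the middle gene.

The two most frequent reciprocal classes, m f + and + + dw, are the parental types, so the F1 was m f + / + + dw.
The two rarest classes, + f + and m + dw, are the double crossovers. Comparing them with the parentals, only the m allele has switched, so m is the middle locus and the order is f – m – dw.

m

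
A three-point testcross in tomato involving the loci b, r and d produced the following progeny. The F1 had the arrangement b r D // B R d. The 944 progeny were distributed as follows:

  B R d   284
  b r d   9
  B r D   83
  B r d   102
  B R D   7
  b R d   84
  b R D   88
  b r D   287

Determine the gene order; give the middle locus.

The two rarest classes, b r d and B R D, are the double crossovers. Comparing them with the parentals, only the d allele has switched, so d is the middle locus and the order is r – d – b.

d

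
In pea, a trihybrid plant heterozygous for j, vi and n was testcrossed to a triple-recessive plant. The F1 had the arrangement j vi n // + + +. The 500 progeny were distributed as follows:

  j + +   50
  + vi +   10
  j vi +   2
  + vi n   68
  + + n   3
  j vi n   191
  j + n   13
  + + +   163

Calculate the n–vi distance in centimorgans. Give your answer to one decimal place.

The two rarest classes, j vi + and + + n, are the double crossovers. Comparing them with the parentals, only the n allele has switched, so n is the middle locus and the order is vi – n – j.
Crossovers in the vi–n interval produce the single-crossover classes j + n and + vi + (13 + 10 = 23) plus the double crossovers (5).
RF(vi–n) = (23 + 5) / 500 = 28/500 = 0.0560 → 5.6 centimorgans.

5.6 centimorgans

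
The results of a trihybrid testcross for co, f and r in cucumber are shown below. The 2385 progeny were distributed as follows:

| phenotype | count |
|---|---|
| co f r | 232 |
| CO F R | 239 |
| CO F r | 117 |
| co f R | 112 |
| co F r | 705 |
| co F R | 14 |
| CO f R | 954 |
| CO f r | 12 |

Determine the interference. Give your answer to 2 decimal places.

0.51

The two most frequent reciprocal classes, co F r and CO f R, are the parental types, so the F1 was co F r / CO f R.
The two rarest classes, co F R and CO f r, are the double crossovers. Comparing them with the parentals, only the r allele has switched, so r is the middle locus and the order is f – r – co.
f–r: (471 + 26)/2385 = 0.2084; r–co: (229 + 26)/2385 = 0.1069.
Expected DCO frequency = 0.2084 × 0.1069 ≈ 0.02228; observed = 26/2385 ≈ 0.01090.
Coefficient of coincidence = 0.01090/0.02228 ≈ 0.49; interference = 1 − 0.49 = 0.51.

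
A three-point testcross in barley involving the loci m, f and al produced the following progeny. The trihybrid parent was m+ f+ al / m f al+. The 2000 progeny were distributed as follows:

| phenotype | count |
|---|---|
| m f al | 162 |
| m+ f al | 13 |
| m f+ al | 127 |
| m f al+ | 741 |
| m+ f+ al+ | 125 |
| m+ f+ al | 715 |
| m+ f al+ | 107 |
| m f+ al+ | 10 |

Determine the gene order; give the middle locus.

f

The two rarest classes, m+ f al and m f+ al+, are the double crossovers. Comparing them with the parentals, only the f allele has switched, so f is the middle locus and the order is m – f – al.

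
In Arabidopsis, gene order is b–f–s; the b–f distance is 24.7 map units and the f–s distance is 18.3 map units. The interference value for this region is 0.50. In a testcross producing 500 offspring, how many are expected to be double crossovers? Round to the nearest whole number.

11

Map distances give recombination frequencies of 0.247 and 0.183 for the two intervals.
With interference 0.50 (so coincidence = 0.50), expected double-crossover frequency = 0.247 × 0.183 × 0.50 = 0.02260.
Expected number = 0.02260 × 500 = 11.30 ≈ 11.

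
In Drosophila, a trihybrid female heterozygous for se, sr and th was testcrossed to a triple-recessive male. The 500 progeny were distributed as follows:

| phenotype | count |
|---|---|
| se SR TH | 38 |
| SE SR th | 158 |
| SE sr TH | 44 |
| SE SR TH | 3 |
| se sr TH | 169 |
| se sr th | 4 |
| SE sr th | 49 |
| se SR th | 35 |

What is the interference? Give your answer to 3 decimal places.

0.567

The two most frequent reciprocal classes, SE SR th and se sr TH, are the parental types, so the F1 was SE SR th / se sr TH.
The two rarest classes, SE SR TH and se sr th, are the double crossovers. Comparing them with the parentals, only the th allele has switched, so th is the middle locus and the order is se – th – sr.
se–th: (79 + 7)/500 = 0.1720; th–sr: (87 + 7)/500 = 0.1880.
Expected DCO frequency = 0.1720 × 0.1880 ≈ 0.03234; observed = 7/500 ≈ 0.01400.
Coefficient of coincidence = 0.01400/0.03234 ≈ 0.433; interference = 1 − 0.433 = 0.567.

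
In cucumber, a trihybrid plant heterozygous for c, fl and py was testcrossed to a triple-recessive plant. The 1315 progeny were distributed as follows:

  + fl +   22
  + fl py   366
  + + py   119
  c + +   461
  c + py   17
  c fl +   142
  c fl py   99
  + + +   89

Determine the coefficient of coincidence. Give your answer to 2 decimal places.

0.75

The two most frequent reciprocal classes, + fl py and c + +, are the parental types, so the F1 was + fl py / c + +.
The two rarest classes, + fl + and c + py, are the double crossovers. Comparing them with the parentals, only the py allele has switched, so py is the middle locus and the order is c – py – fl.
c–py: (188 + 39)/1315 = 0.1726; py–fl: (261 + 39)/1315 = 0.2281.
Expected DCO frequency = 0.1726 × 0.2281 ≈ 0.03937; observed = 39/1315 ≈ 0.02966.
Coefficient of coincidence = 0.02966/0.03937 ≈ 0.75.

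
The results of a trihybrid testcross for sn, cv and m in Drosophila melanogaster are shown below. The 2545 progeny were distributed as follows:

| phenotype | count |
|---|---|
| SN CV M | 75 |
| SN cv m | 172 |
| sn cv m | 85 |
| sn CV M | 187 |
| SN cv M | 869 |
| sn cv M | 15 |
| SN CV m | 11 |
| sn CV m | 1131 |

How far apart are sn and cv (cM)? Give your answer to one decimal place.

7.3 cM

The two most frequent reciprocal classes, SN cv M and sn CV m, are the parental types, so the F1 was SN cv M / sn CV m.
The two rarest classes, sn cv M and SN CV m, are the double crossovers. Comparing them with the parentals, only the sn allele has switched, so sn is the middle locus and the order is cv – sn – m.
Crossovers in the cv–sn interval produce the single-crossover classes SN CV M and sn cv m (75 + 85 = 160) plus the double crossovers (26).
RF(cv–sn) = (160 + 26) / 2545 = 186/2545 = 0.0731 → 7.3 cM.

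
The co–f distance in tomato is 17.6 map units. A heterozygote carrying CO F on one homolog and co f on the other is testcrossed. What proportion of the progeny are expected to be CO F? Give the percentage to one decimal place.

41.2%

A map distance of 17.6 map units corresponds to a recombination frequency of 0.176.
The F1 is CO F / co f, so CO F is a parental gamete class with expected frequency (1 − r)/2 = 0.824/2 = 0.4120.
That is 0.4120 = 41.2% of the progeny.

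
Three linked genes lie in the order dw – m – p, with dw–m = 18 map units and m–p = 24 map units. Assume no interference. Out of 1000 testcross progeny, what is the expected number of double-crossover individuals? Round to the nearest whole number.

43

Map distances give recombination frequencies of 0.180 and 0.240 for the two intervals.
With no interference, expected double-crossover frequency = 0.180 × 0.240 = 0.04320.
Expected number = 0.04320 × 1000 = 43.20 ≈ 43.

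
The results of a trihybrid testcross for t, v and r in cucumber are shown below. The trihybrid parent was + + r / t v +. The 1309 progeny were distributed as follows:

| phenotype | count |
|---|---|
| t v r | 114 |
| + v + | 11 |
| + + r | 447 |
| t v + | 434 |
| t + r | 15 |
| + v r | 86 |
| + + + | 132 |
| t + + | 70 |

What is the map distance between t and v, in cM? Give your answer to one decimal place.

The two rarest classes, t + r and + v +, are the double crossovers. Comparing them with the parentals, only the t allele has switched, so t is the middle locus and the order is v – t – r.
Crossovers in the v–t interval produce the single-crossover classes + v r and t + + (86 + 70 = 156) plus the double crossovers (26).
RF(v–t) = (156 + 26) / 1309 = 182/1309 = 0.1390 → 13.9 cM.

13.9 cM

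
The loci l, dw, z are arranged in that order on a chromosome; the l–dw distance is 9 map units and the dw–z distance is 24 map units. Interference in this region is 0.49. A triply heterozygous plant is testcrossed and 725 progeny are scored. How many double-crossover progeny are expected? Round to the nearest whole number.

Map distances give recombination frequencies of 0.090 and 0.240 for the two intervals.
With interference 0.49 (so coincidence = 0.51), expected double-crossover frequency = 0.090 × 0.240 × 0.51 = 0.01102.
Expected number = 0.01102 × 725 = 7.99 ≈ 8.

8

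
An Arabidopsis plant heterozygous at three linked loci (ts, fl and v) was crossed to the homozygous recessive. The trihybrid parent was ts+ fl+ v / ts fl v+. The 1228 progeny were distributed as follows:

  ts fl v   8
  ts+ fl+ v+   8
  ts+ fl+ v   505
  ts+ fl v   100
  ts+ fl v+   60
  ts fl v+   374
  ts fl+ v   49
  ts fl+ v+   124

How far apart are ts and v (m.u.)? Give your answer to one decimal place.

The two rarest classes, ts+ fl+ v+ and ts fl v, are the double crossovers. Comparing them with the parentals, only the v allele has switched, so v is the middle locus and the order is fl – v – ts.
Crossovers in the v–ts interval produce the single-crossover classes ts fl+ v and ts+ fl v+ (49 + 60 = 109) plus the double crossovers (16).
RF(v–ts) = (109 + 16) / 1228 = 125/1228 = 0.1018 → 10.2 m.u.

10.2 m.u.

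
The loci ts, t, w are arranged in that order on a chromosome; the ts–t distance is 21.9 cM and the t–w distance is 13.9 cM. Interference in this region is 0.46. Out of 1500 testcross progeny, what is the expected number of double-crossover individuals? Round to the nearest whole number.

Map distances give recombination frequencies of 0.219 and 0.139 for the two intervals.
With interference 0.46 (so coincidence = 0.54), expected double-crossover frequency = 0.219 × 0.139 × 0.54 = 0.01644.
Expected number = 0.01644 × 1500 = 24.66 ≈ 25.

25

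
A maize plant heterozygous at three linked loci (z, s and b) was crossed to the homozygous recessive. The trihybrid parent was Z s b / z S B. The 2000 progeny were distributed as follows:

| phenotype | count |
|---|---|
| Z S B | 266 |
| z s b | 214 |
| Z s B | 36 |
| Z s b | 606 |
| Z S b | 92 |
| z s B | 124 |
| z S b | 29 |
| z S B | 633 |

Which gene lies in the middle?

The two rarest classes, Z s B and z S b, are the double crossovers. Comparing them with the parentals, only the b allele has switched, so b is the middle locus and the order is s – b – z.

b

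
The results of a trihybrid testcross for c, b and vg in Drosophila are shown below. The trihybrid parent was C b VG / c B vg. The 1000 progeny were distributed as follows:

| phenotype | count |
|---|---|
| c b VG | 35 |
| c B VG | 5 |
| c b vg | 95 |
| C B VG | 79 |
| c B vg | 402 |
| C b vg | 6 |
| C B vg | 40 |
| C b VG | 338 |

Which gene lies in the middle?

vg

The two rarest classes, C b vg and c B VG, are the double crossovers. Comparing them with the parentals, only the vg allele has switched, so vg is the middle locus and the order is c – vg – b.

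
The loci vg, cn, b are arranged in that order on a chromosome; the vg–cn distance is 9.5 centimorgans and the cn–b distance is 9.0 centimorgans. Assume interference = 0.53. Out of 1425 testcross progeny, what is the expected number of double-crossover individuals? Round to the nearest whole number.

Map distances give recombination frequencies of 0.095 and 0.090 for the two intervals.
With interference 0.53 (so coincidence = 0.47), expected double-crossover frequency = 0.095 × 0.090 × 0.47 = 0.00402.
Expected number = 0.00402 × 1425 = 5.73 ≈ 6.

6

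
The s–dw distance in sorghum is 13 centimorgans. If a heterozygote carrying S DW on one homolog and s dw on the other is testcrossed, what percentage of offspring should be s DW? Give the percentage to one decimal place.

6.5%

A map distance of 13 centimorgans corresponds to a recombination frequency of 0.130.
The F1 is S DW / s dw, so s DW is a recombinant gamete class with expected frequency r/2 = 0.130/2 = 0.0650.
That is 0.0650 = 6.5% of the progeny.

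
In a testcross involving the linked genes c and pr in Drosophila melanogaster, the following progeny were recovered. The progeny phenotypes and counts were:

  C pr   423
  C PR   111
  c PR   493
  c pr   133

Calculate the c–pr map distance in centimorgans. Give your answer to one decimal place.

The two most frequent classes, C pr (423) and c PR (493), are the parental types, so the F1 was C pr / c PR.
The recombinant classes are C PR and c pr: 111 + 133 = 244.
Recombination frequency = 244/1160 = 0.2103 ≈ 21.0%, i.e. 21.0 centimorgans.

21.0 centimorgans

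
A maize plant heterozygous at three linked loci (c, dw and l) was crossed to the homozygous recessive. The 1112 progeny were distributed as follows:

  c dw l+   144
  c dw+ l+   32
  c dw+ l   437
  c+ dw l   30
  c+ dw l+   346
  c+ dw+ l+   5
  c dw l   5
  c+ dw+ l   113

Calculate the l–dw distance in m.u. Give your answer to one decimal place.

The two most frequent reciprocal classes, c dw+ l and c+ dw l+, are the parental types, so the F1 was c dw+ l / c+ dw l+.
The two rarest classes, c dw l and c+ dw+ l+, are the double crossovers. Comparing them with the parentals, only the dw allele has switched, so dw is the middle locus and the order is c – dw – l.
Crossovers in the dw–l interval produce the single-crossover classes c dw+ l+ and c+ dw l (32 + 30 = 62) plus the double crossovers (10).
RF(dw–l) = (62 + 10) / 1112 = 72/1112 = 0.0647 → 6.5 m.u.

6.5 m.u.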